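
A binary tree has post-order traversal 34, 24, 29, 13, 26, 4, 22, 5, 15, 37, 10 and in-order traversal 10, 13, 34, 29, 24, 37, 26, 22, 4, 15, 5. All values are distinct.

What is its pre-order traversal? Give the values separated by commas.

The last element of post-order is the root; it splits in-order into left and right subtrees.
Root 10: left subtree has 0 nodes { }, right has 10 {13, 34, 29, 24, 37, 26, 22, 4, 15, 5}.
  Root 37: left subtree has 4 nodes {13, 34, 29, 24}, right has 5 {26, 22, 4, 15, 5}.
    Root 13: left subtree has 0 nodes { }, right has 3 {34, 29, 24}.
      Root 29: left subtree has 1 node {34}, right has 1 {24}.
    Root 15: left subtree has 3 nodes {26, 22, 4}, right has 1 {5}.
      Root 22: left subtree has 1 node {26}, right has 1 {4}.

10, 37, 13, 29, 34, 24, 15, 22, 26, 4, 5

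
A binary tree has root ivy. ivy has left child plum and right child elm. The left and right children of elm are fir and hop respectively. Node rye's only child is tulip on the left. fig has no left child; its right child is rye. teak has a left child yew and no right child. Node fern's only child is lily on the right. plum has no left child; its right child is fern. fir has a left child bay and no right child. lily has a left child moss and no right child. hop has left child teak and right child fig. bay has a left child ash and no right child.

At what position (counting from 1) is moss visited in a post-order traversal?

1

Post-order visits the left subtree, then the right subtree, then the node.
At ivy: go left to plum.
  At plum: no left child.
  At plum: go right to fern.
    At fern: no left child.
    At fern: go right to lily.
      At lily: go left to moss.
        moss is a leaf — visit moss.
      At lily: no right child.
      Visit lily.
    Visit fern.
  Visit plum.
At ivy: go right to elm.
  At elm: go left to fir.
    At fir: go left to bay.
      At bay: go left to ash.
        ash is a leaf — visit ash.
      At bay: no right child.
      Visit bay.
    At fir: no right child.
    Visit fir.
  At elm: go right to hop.
    At hop: go left to teak.
      At teak: go left to yew.
        yew is a leaf — visit yew.
      At teak: no right child.
      Visit teak.
    At hop: go right to fig.
      At fig: no left child.
      At fig: go right to rye.
        At rye: go left to tulip.
          tulip is a leaf — visit tulip.
        At rye: no right child.
        Visit rye.
      Visit fig.
    Visit hop.
  Visit elm.
Visit ivy.
Full post-order sequence: moss, lily, fern, plum, ash, bay, fir, yew, teak, tulip, rye, fig, hop, elm, ivy.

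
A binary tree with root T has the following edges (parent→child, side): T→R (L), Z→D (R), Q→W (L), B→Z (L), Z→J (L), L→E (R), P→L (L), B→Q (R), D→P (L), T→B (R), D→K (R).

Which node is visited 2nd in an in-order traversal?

T

In-order visits the left subtree, then the node, then the right subtree.
At T: go left to R.
  R is a leaf — visit R.
Visit T.
At T: go right to B.
  At B: go left to Z.
    At Z: go left to J.
      J is a leaf — visit J.
    Visit Z.
    At Z: go right to D.
      At D: go left to P.
        At P: go left to L.
          At L: no left child.
          Visit L.
          At L: go right to E.
            E is a leaf — visit E.
        Visit P.
        At P: no right child.
      Visit D.
      At D: go right to K.
        K is a leaf — visit K.
  Visit B.
  At B: go right to Q.
    At Q: go left to W.
      W is a leaf — visit W.
    Visit Q.
    At Q: no right child.
Full in-order sequence: R, T, J, Z, L, E, P, D, K, B, W, Q.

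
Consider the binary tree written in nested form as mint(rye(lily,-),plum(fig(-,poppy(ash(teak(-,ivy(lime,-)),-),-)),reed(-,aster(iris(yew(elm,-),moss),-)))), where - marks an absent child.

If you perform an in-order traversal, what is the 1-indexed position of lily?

In-order visits the left subtree, then the node, then the right subtree.
At mint: go left to rye.
  At rye: go left to lily.
    lily is a leaf — visit lily.
  Visit rye.
  At rye: no right child.
Visit mint.
At mint: go right to plum.
  At plum: go left to fig.
    At fig: no left child.
    Visit fig.
    At fig: go right to poppy.
      At poppy: go left to ash.
        At ash: go left to teak.
          At teak: no left child.
          Visit teak.
          At teak: go right to ivy.
            At ivy: go left to lime.
              lime is a leaf — visit lime.
            Visit ivy.
            At ivy: no right child.
        Visit ash.
        At ash: no right child.
      Visit poppy.
      At poppy: no right child.
  Visit plum.
  At plum: go right to reed.
    At reed: no left child.
    Visit reed.
    At reed: go right to aster.
      At aster: go left to iris.
        At iris: go left to yew.
          At yew: go left to elm.
            elm is a leaf — visit elm.
          Visit yew.
          At yew: no right child.
        Visit iris.
        At iris: go right to moss.
          moss is a leaf — visit moss.
      Visit aster.
      At aster: no right child.
Full in-order sequence: lily, rye, mint, fig, teak, lime, ivy, ash, poppy, plum, reed, elm, yew, iris, moss, aster.

1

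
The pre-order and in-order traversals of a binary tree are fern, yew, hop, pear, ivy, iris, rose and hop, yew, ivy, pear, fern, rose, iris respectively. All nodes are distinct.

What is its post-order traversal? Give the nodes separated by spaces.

The first element of pre-order is the root; it splits in-order into left and right subtrees.
Root fern: left subtree has 4 nodes {hop, yew, ivy, pear}, right has 2 {rose, iris}.
  Root yew: left subtree has 1 node {hop}, right has 2 {ivy, pear}.
    Root pear: left subtree has 1 node {ivy}, right has 0 { }.
  Root iris: left subtree has 1 node {rose}, right has 0 { }.

hop ivy pear yew rose iris fern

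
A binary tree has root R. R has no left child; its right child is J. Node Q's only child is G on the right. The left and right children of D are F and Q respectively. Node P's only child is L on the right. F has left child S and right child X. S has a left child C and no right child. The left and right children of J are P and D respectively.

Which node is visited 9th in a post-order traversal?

D

Post-order visits the left subtree, then the right subtree, then the node.
At R: no left child.
At R: go right to J.
  At J: go left to P.
    At P: no left child.
    At P: go right to L.
      L is a leaf — visit L.
    Visit P.
  At J: go right to D.
    At D: go left to F.
      At F: go left to S.
        At S: go left to C.
          C is a leaf — visit C.
        At S: no right child.
        Visit S.
      At F: go right to X.
        X is a leaf — visit X.
      Visit F.
    At D: go right to Q.
      At Q: no left child.
      At Q: go right to G.
        G is a leaf — visit G.
      Visit Q.
    Visit D.
  Visit J.
Visit R.
Full post-order sequence: L, P, C, S, X, F, G, Q, D, J, R.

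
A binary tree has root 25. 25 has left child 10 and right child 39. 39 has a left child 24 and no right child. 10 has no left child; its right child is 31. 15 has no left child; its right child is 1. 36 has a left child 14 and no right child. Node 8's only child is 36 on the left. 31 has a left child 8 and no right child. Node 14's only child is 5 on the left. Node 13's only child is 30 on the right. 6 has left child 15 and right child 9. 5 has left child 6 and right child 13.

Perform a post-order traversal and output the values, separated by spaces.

1 15 9 6 30 13 5 14 36 8 31 10 24 39 25

Post-order visits the left subtree, then the right subtree, then the node.
At 25: go left to 10.
  At 10: no left child.
  At 10: go right to 31.
    At 31: go left to 8.
      At 8: go left to 36.
        At 36: go left to 14.
          At 14: go left to 5.
            At 5: go left to 6.
              At 6: go left to 15.
                At 15: no left child.
                At 15: go right to 1.
                  1 is a leaf — visit 1.
                Visit 15.
              At 6: go right to 9.
                9 is a leaf — visit 9.
              Visit 6.
            At 5: go right to 13.
              At 13: no left child.
              At 13: go right to 30.
                30 is a leaf — visit 30.
              Visit 13.
            Visit 5.
          At 14: no right child.
          Visit 14.
        At 36: no right child.
        Visit 36.
      At 8: no right child.
      Visit 8.
    At 31: no right child.
    Visit 31.
  Visit 10.
At 25: go right to 39.
  At 39: go left to 24.
    24 is a leaf — visit 24.
  At 39: no right child.
  Visit 39.
Visit 25.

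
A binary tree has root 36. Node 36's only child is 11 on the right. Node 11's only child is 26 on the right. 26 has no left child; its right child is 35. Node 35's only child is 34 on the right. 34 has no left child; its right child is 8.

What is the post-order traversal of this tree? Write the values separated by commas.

Post-order visits the left subtree, then the right subtree, then the node.
At 36: no left child.
At 36: go right to 11.
  At 11: no left child.
  At 11: go right to 26.
    At 26: no left child.
    At 26: go right to 35.
      At 35: no left child.
      At 35: go right to 34.
        At 34: no left child.
        At 34: go right to 8.
          8 is a leaf — visit 8.
        Visit 34.
      Visit 35.
    Visit 26.
  Visit 11.
Visit 36.

8, 34, 35, 26, 11, 36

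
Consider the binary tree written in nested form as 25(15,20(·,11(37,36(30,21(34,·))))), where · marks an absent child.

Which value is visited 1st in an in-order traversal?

In-order visits the left subtree, then the node, then the right subtree.
At 25: go left to 15.
  15 is a leaf — visit 15.
Visit 25.
At 25: go right to 20.
  At 20: no left child.
  Visit 20.
  At 20: go right to 11.
    At 11: go left to 37.
      37 is a leaf — visit 37.
    Visit 11.
    At 11: go right to 36.
      At 36: go left to 30.
        30 is a leaf — visit 30.
      Visit 36.
      At 36: go right to 21.
        At 21: go left to 34.
          34 is a leaf — visit 34.
        Visit 21.
        At 21: no right child.
Full in-order sequence: 15, 25, 20, 37, 11, 30, 36, 34, 21.

15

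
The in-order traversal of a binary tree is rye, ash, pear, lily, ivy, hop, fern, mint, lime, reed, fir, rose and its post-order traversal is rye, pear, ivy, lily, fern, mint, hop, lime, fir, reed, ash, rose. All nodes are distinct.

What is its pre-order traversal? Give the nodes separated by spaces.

The last element of post-order is the root; it splits in-order into left and right subtrees.
Root rose: left subtree has 11 nodes {rye, ash, pear, lily, ivy, hop, fern, mint, lime, reed, fir}, right has 0 { }.
  Root ash: left subtree has 1 node {rye}, right has 9 {pear, lily, ivy, hop, fern, mint, lime, reed, fir}.
    Root reed: left subtree has 7 nodes {pear, lily, ivy, hop, fern, mint, lime}, right has 1 {fir}.
      Root lime: left subtree has 6 nodes {pear, lily, ivy, hop, fern, mint}, right has 0 { }.
        Root hop: left subtree has 3 nodes {pear, lily, ivy}, right has 2 {fern, mint}.
          Root lily: left subtree has 1 node {pear}, right has 1 {ivy}.
          Root mint: left subtree has 1 node {fern}, right has 0 { }.

rose ash rye reed lime hop lily pear ivy mint fern fir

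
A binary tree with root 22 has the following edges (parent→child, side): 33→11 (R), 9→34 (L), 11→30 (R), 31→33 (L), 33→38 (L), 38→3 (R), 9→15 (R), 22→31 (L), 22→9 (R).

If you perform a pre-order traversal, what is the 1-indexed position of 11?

Pre-order visits the node, then its left subtree, then its right subtree.
Visit 22.
At 22: go left to 31.
  Visit 31.
  At 31: go left to 33.
    Visit 33.
    At 33: go left to 38.
      Visit 38.
      At 38: no left child.
      At 38: go right to 3.
        3 is a leaf — visit 3.
    At 33: go right to 11.
      Visit 11.
      At 11: no left child.
      At 11: go right to 30.
        30 is a leaf — visit 30.
  At 31: no right child.
At 22: go right to 9.
  Visit 9.
  At 9: go left to 34.
    34 is a leaf — visit 34.
  At 9: go right to 15.
    15 is a leaf — visit 15.
Full pre-order sequence: 22, 31, 33, 38, 3, 11, 30, 9, 34, 15.

6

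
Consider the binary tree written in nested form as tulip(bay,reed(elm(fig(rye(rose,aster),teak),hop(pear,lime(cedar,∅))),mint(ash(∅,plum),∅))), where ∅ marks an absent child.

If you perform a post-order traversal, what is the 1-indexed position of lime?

9

Post-order visits the left subtree, then the right subtree, then the node.
At tulip: go left to bay.
  bay is a leaf — visit bay.
At tulip: go right to reed.
  At reed: go left to elm.
    At elm: go left to fig.
      At fig: go left to rye.
        At rye: go left to rose.
          rose is a leaf — visit rose.
        At rye: go right to aster.
          aster is a leaf — visit aster.
        Visit rye.
      At fig: go right to teak.
        teak is a leaf — visit teak.
      Visit fig.
    At elm: go right to hop.
      At hop: go left to pear.
        pear is a leaf — visit pear.
      At hop: go right to lime.
        At lime: go left to cedar.
          cedar is a leaf — visit cedar.
        At lime: no right child.
        Visit lime.
      Visit hop.
    Visit elm.
  At reed: go right to mint.
    At mint: go left to ash.
      At ash: no left child.
      At ash: go right to plum.
        plum is a leaf — visit plum.
      Visit ash.
    At mint: no right child.
    Visit mint.
  Visit reed.
Visit tulip.
Full post-order sequence: bay, rose, aster, rye, teak, fig, pear, cedar, lime, hop, elm, plum, ash, mint, reed, tulip.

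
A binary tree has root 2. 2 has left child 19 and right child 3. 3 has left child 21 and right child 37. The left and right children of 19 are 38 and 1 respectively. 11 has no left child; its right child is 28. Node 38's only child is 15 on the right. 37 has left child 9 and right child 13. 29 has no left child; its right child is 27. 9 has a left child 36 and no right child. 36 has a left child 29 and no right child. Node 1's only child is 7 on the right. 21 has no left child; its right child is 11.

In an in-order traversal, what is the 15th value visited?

37

In-order visits the left subtree, then the node, then the right subtree.
At 2: go left to 19.
  At 19: go left to 38.
    At 38: no left child.
    Visit 38.
    At 38: go right to 15.
      15 is a leaf — visit 15.
  Visit 19.
  At 19: go right to 1.
    At 1: no left child.
    Visit 1.
    At 1: go right to 7.
      7 is a leaf — visit 7.
Visit 2.
At 2: go right to 3.
  At 3: go left to 21.
    At 21: no left child.
    Visit 21.
    At 21: go right to 11.
      At 11: no left child.
      Visit 11.
      At 11: go right to 28.
        28 is a leaf — visit 28.
  Visit 3.
  At 3: go right to 37.
    At 37: go left to 9.
      At 9: go left to 36.
        At 36: go left to 29.
          At 29: no left child.
          Visit 29.
          At 29: go right to 27.
            27 is a leaf — visit 27.
        Visit 36.
        At 36: no right child.
      Visit 9.
      At 9: no right child.
    Visit 37.
    At 37: go right to 13.
      13 is a leaf — visit 13.
Full in-order sequence: 38, 15, 19, 1, 7, 2, 21, 11, 28, 3, 29, 27, 36, 9, 37, 13.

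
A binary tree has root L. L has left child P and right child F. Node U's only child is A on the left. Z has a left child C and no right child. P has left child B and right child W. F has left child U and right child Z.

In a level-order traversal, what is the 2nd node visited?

Level-order visits nodes level by level from the root, left to right within each level.
Level 0: L
Level 1: P, F
Level 2: B, W, U, Z
Level 3: A, C
Full level-order sequence: L, P, F, B, W, U, Z, A, C.

P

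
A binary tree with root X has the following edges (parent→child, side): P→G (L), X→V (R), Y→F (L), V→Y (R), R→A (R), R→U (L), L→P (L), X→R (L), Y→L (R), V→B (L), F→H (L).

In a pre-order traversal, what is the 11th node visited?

P

Pre-order visits the node, then its left subtree, then its right subtree.
Visit X.
At X: go left to R.
  Visit R.
  At R: go left to U.
    U is a leaf — visit U.
  At R: go right to A.
    A is a leaf — visit A.
At X: go right to V.
  Visit V.
  At V: go left to B.
    B is a leaf — visit B.
  At V: go right to Y.
    Visit Y.
    At Y: go left to F.
      Visit F.
      At F: go left to H.
        H is a leaf — visit H.
      At F: no right child.
    At Y: go right to L.
      Visit L.
      At L: go left to P.
        Visit P.
        At P: go left to G.
          G is a leaf — visit G.
        At P: no right child.
      At L: no right child.
Full pre-order sequence: X, R, U, A, V, B, Y, F, H, L, P, G.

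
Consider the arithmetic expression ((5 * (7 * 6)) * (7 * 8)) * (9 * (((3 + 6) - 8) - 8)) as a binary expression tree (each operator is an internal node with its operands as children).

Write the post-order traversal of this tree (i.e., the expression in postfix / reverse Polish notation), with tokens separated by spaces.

Post-order on an expression tree gives postfix notation: for each operator, emit left operand, right operand, then the operator.

5 7 6 * * 7 8 * * 9 3 6 + 8 - 8 - * *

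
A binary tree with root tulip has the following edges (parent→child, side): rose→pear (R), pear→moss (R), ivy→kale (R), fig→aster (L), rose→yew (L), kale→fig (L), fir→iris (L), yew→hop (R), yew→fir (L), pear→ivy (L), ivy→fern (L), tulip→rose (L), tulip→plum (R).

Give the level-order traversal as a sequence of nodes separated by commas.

Level-order visits nodes level by level from the root, left to right within each level.
Level 0: tulip
Level 1: rose, plum
Level 2: yew, pear
Level 3: fir, hop, ivy, moss
Level 4: iris, fern, kale
Level 5: fig
Level 6: aster

tulip, rose, plum, yew, pear, fir, hop, ivy, moss, iris, fern, kale, fig, aster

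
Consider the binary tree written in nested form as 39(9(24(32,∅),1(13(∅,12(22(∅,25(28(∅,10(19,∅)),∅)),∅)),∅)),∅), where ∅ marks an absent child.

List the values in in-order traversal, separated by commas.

In-order visits the left subtree, then the node, then the right subtree.
At 39: go left to 9.
  At 9: go left to 24.
    At 24: go left to 32.
      32 is a leaf — visit 32.
    Visit 24.
    At 24: no right child.
  Visit 9.
  At 9: go right to 1.
    At 1: go left to 13.
      At 13: no left child.
      Visit 13.
      At 13: go right to 12.
        At 12: go left to 22.
          At 22: no left child.
          Visit 22.
          At 22: go right to 25.
            At 25: go left to 28.
              At 28: no left child.
              Visit 28.
              At 28: go right to 10.
                At 10: go left to 19.
                  19 is a leaf — visit 19.
                Visit 10.
                At 10: no right child.
            Visit 25.
            At 25: no right child.
        Visit 12.
        At 12: no right child.
    Visit 1.
    At 1: no right child.
Visit 39.
At 39: no right child.

32, 24, 9, 13, 22, 28, 19, 10, 25, 12, 1, 39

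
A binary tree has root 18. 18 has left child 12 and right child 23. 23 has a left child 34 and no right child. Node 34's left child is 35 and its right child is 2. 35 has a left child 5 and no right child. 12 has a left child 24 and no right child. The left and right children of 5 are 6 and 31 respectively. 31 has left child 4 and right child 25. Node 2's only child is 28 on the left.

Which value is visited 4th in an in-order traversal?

6

In-order visits the left subtree, then the node, then the right subtree.
At 18: go left to 12.
  At 12: go left to 24.
    24 is a leaf — visit 24.
  Visit 12.
  At 12: no right child.
Visit 18.
At 18: go right to 23.
  At 23: go left to 34.
    At 34: go left to 35.
      At 35: go left to 5.
        At 5: go left to 6.
          6 is a leaf — visit 6.
        Visit 5.
        At 5: go right to 31.
          At 31: go left to 4.
            4 is a leaf — visit 4.
          Visit 31.
          At 31: go right to 25.
            25 is a leaf — visit 25.
      Visit 35.
      At 35: no right child.
    Visit 34.
    At 34: go right to 2.
      At 2: go left to 28.
        28 is a leaf — visit 28.
      Visit 2.
      At 2: no right child.
  Visit 23.
  At 23: no right child.
Full in-order sequence: 24, 12, 18, 6, 5, 4, 31, 25, 35, 34, 28, 2, 23.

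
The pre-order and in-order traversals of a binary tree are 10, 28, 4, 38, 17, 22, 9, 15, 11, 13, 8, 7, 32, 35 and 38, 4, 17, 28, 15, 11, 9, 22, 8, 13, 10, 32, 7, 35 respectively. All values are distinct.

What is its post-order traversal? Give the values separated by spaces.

38 17 4 11 15 9 8 13 22 28 32 35 7 10

The first element of pre-order is the root; it splits in-order into left and right subtrees.
Root 10: left subtree has 10 nodes {38, 4, 17, 28, 15, 11, 9, 22, 8, 13}, right has 3 {32, 7, 35}.
  Root 28: left subtree has 3 nodes {38, 4, 17}, right has 6 {15, 11, 9, 22, 8, 13}.
    Root 4: left subtree has 1 node {38}, right has 1 {17}.
    Root 22: left subtree has 3 nodes {15, 11, 9}, right has 2 {8, 13}.
      Root 9: left subtree has 2 nodes {15, 11}, right has 0 { }.
        Root 15: left subtree has 0 nodes { }, right has 1 {11}.
      Root 13: left subtree has 1 node {8}, right has 0 { }.
  Root 7: left subtree has 1 node {32}, right has 1 {35}.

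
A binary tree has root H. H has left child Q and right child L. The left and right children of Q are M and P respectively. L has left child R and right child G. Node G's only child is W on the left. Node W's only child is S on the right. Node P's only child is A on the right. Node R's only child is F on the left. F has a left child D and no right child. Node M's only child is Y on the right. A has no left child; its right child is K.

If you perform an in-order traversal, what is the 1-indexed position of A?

5

In-order visits the left subtree, then the node, then the right subtree.
At H: go left to Q.
  At Q: go left to M.
    At M: no left child.
    Visit M.
    At M: go right to Y.
      Y is a leaf — visit Y.
  Visit Q.
  At Q: go right to P.
    At P: no left child.
    Visit P.
    At P: go right to A.
      At A: no left child.
      Visit A.
      At A: go right to K.
        K is a leaf — visit K.
Visit H.
At H: go right to L.
  At L: go left to R.
    At R: go left to F.
      At F: go left to D.
        D is a leaf — visit D.
      Visit F.
      At F: no right child.
    Visit R.
    At R: no right child.
  Visit L.
  At L: go right to G.
    At G: go left to W.
      At W: no left child.
      Visit W.
      At W: go right to S.
        S is a leaf — visit S.
    Visit G.
    At G: no right child.
Full in-order sequence: M, Y, Q, P, A, K, H, D, F, R, L, W, S, G.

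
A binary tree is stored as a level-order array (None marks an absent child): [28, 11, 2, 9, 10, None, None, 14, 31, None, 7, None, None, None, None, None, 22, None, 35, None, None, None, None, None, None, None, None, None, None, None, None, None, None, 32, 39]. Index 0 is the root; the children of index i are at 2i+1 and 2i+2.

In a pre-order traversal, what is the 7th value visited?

Pre-order visits the node, then its left subtree, then its right subtree.
Visit 28.
At 28: go left to 11.
  Visit 11.
  At 11: go left to 9.
    Visit 9.
    At 9: go left to 14.
      Visit 14.
      At 14: no left child.
      At 14: go right to 22.
        Visit 22.
        At 22: go left to 32.
          32 is a leaf — visit 32.
        At 22: go right to 39.
          39 is a leaf — visit 39.
    At 9: go right to 31.
      Visit 31.
      At 31: no left child.
      At 31: go right to 35.
        35 is a leaf — visit 35.
  At 11: go right to 10.
    Visit 10.
    At 10: no left child.
    At 10: go right to 7.
      7 is a leaf — visit 7.
At 28: go right to 2.
  2 is a leaf — visit 2.
Full pre-order sequence: 28, 11, 9, 14, 22, 32, 39, 31, 35, 10, 7, 2.

39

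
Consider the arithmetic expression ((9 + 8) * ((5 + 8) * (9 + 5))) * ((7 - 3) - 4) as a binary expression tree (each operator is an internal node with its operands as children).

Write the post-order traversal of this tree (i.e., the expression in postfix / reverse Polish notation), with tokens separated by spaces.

Post-order on an expression tree gives postfix notation: for each operator, emit left operand, right operand, then the operator.

9 8 + 5 8 + 9 5 + * * 7 3 - 4 - *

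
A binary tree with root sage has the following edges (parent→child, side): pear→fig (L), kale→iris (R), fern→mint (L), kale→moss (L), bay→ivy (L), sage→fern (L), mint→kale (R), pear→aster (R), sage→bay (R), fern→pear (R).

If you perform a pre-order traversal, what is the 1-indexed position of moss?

5

Pre-order visits the node, then its left subtree, then its right subtree.
Visit sage.
At sage: go left to fern.
  Visit fern.
  At fern: go left to mint.
    Visit mint.
    At mint: no left child.
    At mint: go right to kale.
      Visit kale.
      At kale: go left to moss.
        moss is a leaf — visit moss.
      At kale: go right to iris.
        iris is a leaf — visit iris.
  At fern: go right to pear.
    Visit pear.
    At pear: go left to fig.
      fig is a leaf — visit fig.
    At pear: go right to aster.
      aster is a leaf — visit aster.
At sage: go right to bay.
  Visit bay.
  At bay: go left to ivy.
    ivy is a leaf — visit ivy.
  At bay: no right child.
Full pre-order sequence: sage, fern, mint, kale, moss, iris, pear, fig, aster, bay, ivy.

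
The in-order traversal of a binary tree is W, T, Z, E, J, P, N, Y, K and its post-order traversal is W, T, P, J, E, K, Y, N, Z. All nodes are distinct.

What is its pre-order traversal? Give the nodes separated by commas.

The last element of post-order is the root; it splits in-order into left and right subtrees.
Root Z: left subtree has 2 nodes {W, T}, right has 6 {E, J, P, N, Y, K}.
  Root T: left subtree has 1 node {W}, right has 0 { }.
  Root N: left subtree has 3 nodes {E, J, P}, right has 2 {Y, K}.
    Root E: left subtree has 0 nodes { }, right has 2 {J, P}.
      Root J: left subtree has 0 nodes { }, right has 1 {P}.
    Root Y: left subtree has 0 nodes { }, right has 1 {K}.

Z, T, W, N, E, J, P, Y, K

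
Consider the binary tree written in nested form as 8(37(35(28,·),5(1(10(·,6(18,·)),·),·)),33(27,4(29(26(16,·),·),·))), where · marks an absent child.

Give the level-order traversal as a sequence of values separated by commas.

8, 37, 33, 35, 5, 27, 4, 28, 1, 29, 10, 26, 6, 16, 18

Level-order visits nodes level by level from the root, left to right within each level.
Level 0: 8
Level 1: 37, 33
Level 2: 35, 5, 27, 4
Level 3: 28, 1, 29
Level 4: 10, 26
Level 5: 6, 16
Level 6: 18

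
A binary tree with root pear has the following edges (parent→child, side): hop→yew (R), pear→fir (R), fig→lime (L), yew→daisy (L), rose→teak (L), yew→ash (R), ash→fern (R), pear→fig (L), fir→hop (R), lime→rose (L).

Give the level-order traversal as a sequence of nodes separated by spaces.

Level-order visits nodes level by level from the root, left to right within each level.
Level 0: pear
Level 1: fig, fir
Level 2: lime, hop
Level 3: rose, yew
Level 4: teak, daisy, ash
Level 5: fern

pear fig fir lime hop rose yew teak daisy ash fern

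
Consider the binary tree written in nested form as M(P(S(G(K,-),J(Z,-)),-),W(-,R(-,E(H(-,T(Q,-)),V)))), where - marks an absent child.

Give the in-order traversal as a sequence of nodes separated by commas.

In-order visits the left subtree, then the node, then the right subtree.
At M: go left to P.
  At P: go left to S.
    At S: go left to G.
      At G: go left to K.
        K is a leaf — visit K.
      Visit G.
      At G: no right child.
    Visit S.
    At S: go right to J.
      At J: go left to Z.
        Z is a leaf — visit Z.
      Visit J.
      At J: no right child.
  Visit P.
  At P: no right child.
Visit M.
At M: go right to W.
  At W: no left child.
  Visit W.
  At W: go right to R.
    At R: no left child.
    Visit R.
    At R: go right to E.
      At E: go left to H.
        At H: no left child.
        Visit H.
        At H: go right to T.
          At T: go left to Q.
            Q is a leaf — visit Q.
          Visit T.
          At T: no right child.
      Visit E.
      At E: go right to V.
        V is a leaf — visit V.

K, G, S, Z, J, P, M, W, R, H, Q, T, E, V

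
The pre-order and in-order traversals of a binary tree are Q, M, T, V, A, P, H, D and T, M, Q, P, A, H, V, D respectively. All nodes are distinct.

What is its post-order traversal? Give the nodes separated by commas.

T, M, P, H, A, D, V, Q

The first element of pre-order is the root; it splits in-order into left and right subtrees.
Root Q: left subtree has 2 nodes {T, M}, right has 5 {P, A, H, V, D}.
  Root M: left subtree has 1 node {T}, right has 0 { }.
  Root V: left subtree has 3 nodes {P, A, H}, right has 1 {D}.
    Root A: left subtree has 1 node {P}, right has 1 {H}.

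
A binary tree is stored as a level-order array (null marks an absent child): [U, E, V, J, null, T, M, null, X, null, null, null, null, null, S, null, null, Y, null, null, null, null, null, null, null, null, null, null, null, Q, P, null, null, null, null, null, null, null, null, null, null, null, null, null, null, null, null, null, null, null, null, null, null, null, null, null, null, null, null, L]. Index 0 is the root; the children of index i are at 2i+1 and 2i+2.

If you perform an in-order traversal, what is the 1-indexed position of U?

In-order visits the left subtree, then the node, then the right subtree.
At U: go left to E.
  At E: go left to J.
    At J: no left child.
    Visit J.
    At J: go right to X.
      At X: go left to Y.
        Y is a leaf — visit Y.
      Visit X.
      At X: no right child.
  Visit E.
  At E: no right child.
Visit U.
At U: go right to V.
  At V: go left to T.
    T is a leaf — visit T.
  Visit V.
  At V: go right to M.
    At M: no left child.
    Visit M.
    At M: go right to S.
      At S: go left to Q.
        At Q: go left to L.
          L is a leaf — visit L.
        Visit Q.
        At Q: no right child.
      Visit S.
      At S: go right to P.
        P is a leaf — visit P.
Full in-order sequence: J, Y, X, E, U, T, V, M, L, Q, S, P.

5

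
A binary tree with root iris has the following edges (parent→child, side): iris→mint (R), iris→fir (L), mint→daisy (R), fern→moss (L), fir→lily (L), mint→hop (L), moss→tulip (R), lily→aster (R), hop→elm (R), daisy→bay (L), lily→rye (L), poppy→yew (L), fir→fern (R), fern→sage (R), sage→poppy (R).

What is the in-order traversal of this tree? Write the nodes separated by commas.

rye, lily, aster, fir, moss, tulip, fern, sage, yew, poppy, iris, hop, elm, mint, bay, daisy

In-order visits the left subtree, then the node, then the right subtree.
At iris: go left to fir.
  At fir: go left to lily.
    At lily: go left to rye.
      rye is a leaf — visit rye.
    Visit lily.
    At lily: go right to aster.
      aster is a leaf — visit aster.
  Visit fir.
  At fir: go right to fern.
    At fern: go left to moss.
      At moss: no left child.
      Visit moss.
      At moss: go right to tulip.
        tulip is a leaf — visit tulip.
    Visit fern.
    At fern: go right to sage.
      At sage: no left child.
      Visit sage.
      At sage: go right to poppy.
        At poppy: go left to yew.
          yew is a leaf — visit yew.
        Visit poppy.
        At poppy: no right child.
Visit iris.
At iris: go right to mint.
  At mint: go left to hop.
    At hop: no left child.
    Visit hop.
    At hop: go right to elm.
      elm is a leaf — visit elm.
  Visit mint.
  At mint: go right to daisy.
    At daisy: go left to bay.
      bay is a leaf — visit bay.
    Visit daisy.
    At daisy: no right child.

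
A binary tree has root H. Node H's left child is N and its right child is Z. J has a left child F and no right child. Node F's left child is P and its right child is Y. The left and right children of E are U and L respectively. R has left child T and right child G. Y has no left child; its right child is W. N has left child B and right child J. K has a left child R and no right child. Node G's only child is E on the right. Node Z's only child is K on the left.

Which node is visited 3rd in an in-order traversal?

P

In-order visits the left subtree, then the node, then the right subtree.
At H: go left to N.
  At N: go left to B.
    B is a leaf — visit B.
  Visit N.
  At N: go right to J.
    At J: go left to F.
      At F: go left to P.
        P is a leaf — visit P.
      Visit F.
      At F: go right to Y.
        At Y: no left child.
        Visit Y.
        At Y: go right to W.
          W is a leaf — visit W.
    Visit J.
    At J: no right child.
Visit H.
At H: go right to Z.
  At Z: go left to K.
    At K: go left to R.
      At R: go left to T.
        T is a leaf — visit T.
      Visit R.
      At R: go right to G.
        At G: no left child.
        Visit G.
        At G: go right to E.
          At E: go left to U.
            U is a leaf — visit U.
          Visit E.
          At E: go right to L.
            L is a leaf — visit L.
    Visit K.
    At K: no right child.
  Visit Z.
  At Z: no right child.
Full in-order sequence: B, N, P, F, Y, W, J, H, T, R, G, U, E, L, K, Z.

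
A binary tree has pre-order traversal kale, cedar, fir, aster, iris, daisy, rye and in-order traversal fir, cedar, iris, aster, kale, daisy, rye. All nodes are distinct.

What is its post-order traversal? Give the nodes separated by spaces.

The first element of pre-order is the root; it splits in-order into left and right subtrees.
Root kale: left subtree has 4 nodes {fir, cedar, iris, aster}, right has 2 {daisy, rye}.
  Root cedar: left subtree has 1 node {fir}, right has 2 {iris, aster}.
    Root aster: left subtree has 1 node {iris}, right has 0 { }.
  Root daisy: left subtree has 0 nodes { }, right has 1 {rye}.

fir iris aster cedar rye daisy kale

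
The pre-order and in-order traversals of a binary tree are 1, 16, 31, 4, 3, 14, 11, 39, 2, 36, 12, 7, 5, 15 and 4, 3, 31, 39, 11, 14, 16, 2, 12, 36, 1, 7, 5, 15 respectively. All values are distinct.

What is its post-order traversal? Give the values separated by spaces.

3 4 39 11 14 31 12 36 2 16 15 5 7 1

The first element of pre-order is the root; it splits in-order into left and right subtrees.
Root 1: left subtree has 10 nodes {4, 3, 31, 39, 11, 14, 16, 2, 12, 36}, right has 3 {7, 5, 15}.
  Root 16: left subtree has 6 nodes {4, 3, 31, 39, 11, 14}, right has 3 {2, 12, 36}.
    Root 31: left subtree has 2 nodes {4, 3}, right has 3 {39, 11, 14}.
      Root 4: left subtree has 0 nodes { }, right has 1 {3}.
      Root 14: left subtree has 2 nodes {39, 11}, right has 0 { }.
        Root 11: left subtree has 1 node {39}, right has 0 { }.
    Root 2: left subtree has 0 nodes { }, right has 2 {12, 36}.
      Root 36: left subtree has 1 node {12}, right has 0 { }.
  Root 7: left subtree has 0 nodes { }, right has 2 {5, 15}.
    Root 5: left subtree has 0 nodes { }, right has 1 {15}.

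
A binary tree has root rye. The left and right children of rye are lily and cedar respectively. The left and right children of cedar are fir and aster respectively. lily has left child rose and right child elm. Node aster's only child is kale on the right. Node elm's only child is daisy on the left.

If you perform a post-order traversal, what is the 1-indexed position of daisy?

2

Post-order visits the left subtree, then the right subtree, then the node.
At rye: go left to lily.
  At lily: go left to rose.
    rose is a leaf — visit rose.
  At lily: go right to elm.
    At elm: go left to daisy.
      daisy is a leaf — visit daisy.
    At elm: no right child.
    Visit elm.
  Visit lily.
At rye: go right to cedar.
  At cedar: go left to fir.
    fir is a leaf — visit fir.
  At cedar: go right to aster.
    At aster: no left child.
    At aster: go right to kale.
      kale is a leaf — visit kale.
    Visit aster.
  Visit cedar.
Visit rye.
Full post-order sequence: rose, daisy, elm, lily, fir, kale, aster, cedar, rye.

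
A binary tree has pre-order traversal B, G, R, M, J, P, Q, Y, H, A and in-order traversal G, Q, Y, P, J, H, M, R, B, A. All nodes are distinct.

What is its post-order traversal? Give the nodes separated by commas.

Y, Q, P, H, J, M, R, G, A, B

The first element of pre-order is the root; it splits in-order into left and right subtrees.
Root B: left subtree has 8 nodes {G, Q, Y, P, J, H, M, R}, right has 1 {A}.
  Root G: left subtree has 0 nodes { }, right has 7 {Q, Y, P, J, H, M, R}.
    Root R: left subtree has 6 nodes {Q, Y, P, J, H, M}, right has 0 { }.
      Root M: left subtree has 5 nodes {Q, Y, P, J, H}, right has 0 { }.
        Root J: left subtree has 3 nodes {Q, Y, P}, right has 1 {H}.
          Root P: left subtree has 2 nodes {Q, Y}, right has 0 { }.
            Root Q: left subtree has 0 nodes { }, right has 1 {Y}.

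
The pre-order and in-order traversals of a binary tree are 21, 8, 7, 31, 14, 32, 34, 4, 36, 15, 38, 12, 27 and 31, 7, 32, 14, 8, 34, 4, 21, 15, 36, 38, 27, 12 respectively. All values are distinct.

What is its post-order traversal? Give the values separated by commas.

31, 32, 14, 7, 4, 34, 8, 15, 27, 12, 38, 36, 21

The first element of pre-order is the root; it splits in-order into left and right subtrees.
Root 21: left subtree has 7 nodes {31, 7, 32, 14, 8, 34, 4}, right has 5 {15, 36, 38, 27, 12}.
  Root 8: left subtree has 4 nodes {31, 7, 32, 14}, right has 2 {34, 4}.
    Root 7: left subtree has 1 node {31}, right has 2 {32, 14}.
      Root 14: left subtree has 1 node {32}, right has 0 { }.
    Root 34: left subtree has 0 nodes { }, right has 1 {4}.
  Root 36: left subtree has 1 node {15}, right has 3 {38, 27, 12}.
    Root 38: left subtree has 0 nodes { }, right has 2 {27, 12}.
      Root 12: left subtree has 1 node {27}, right has 0 { }.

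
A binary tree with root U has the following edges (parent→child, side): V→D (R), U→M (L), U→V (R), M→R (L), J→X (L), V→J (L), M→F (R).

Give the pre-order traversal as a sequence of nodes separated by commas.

U, M, R, F, V, J, X, D

Pre-order visits the node, then its left subtree, then its right subtree.
Visit U.
At U: go left to M.
  Visit M.
  At M: go left to R.
    R is a leaf — visit R.
  At M: go right to F.
    F is a leaf — visit F.
At U: go right to V.
  Visit V.
  At V: go left to J.
    Visit J.
    At J: go left to X.
      X is a leaf — visit X.
    At J: no right child.
  At V: go right to D.
    D is a leaf — visit D.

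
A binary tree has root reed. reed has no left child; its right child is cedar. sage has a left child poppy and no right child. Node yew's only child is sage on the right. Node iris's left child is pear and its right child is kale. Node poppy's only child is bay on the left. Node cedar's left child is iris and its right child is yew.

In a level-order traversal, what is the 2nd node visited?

cedar

Level-order visits nodes level by level from the root, left to right within each level.
Level 0: reed
Level 1: cedar
Level 2: iris, yew
Level 3: pear, kale, sage
Level 4: poppy
Level 5: bay
Full level-order sequence: reed, cedar, iris, yew, pear, kale, sage, poppy, bay.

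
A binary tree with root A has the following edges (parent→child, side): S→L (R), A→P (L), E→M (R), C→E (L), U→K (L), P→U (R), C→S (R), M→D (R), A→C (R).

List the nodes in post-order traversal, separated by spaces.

Post-order visits the left subtree, then the right subtree, then the node.
At A: go left to P.
  At P: no left child.
  At P: go right to U.
    At U: go left to K.
      K is a leaf — visit K.
    At U: no right child.
    Visit U.
  Visit P.
At A: go right to C.
  At C: go left to E.
    At E: no left child.
    At E: go right to M.
      At M: no left child.
      At M: go right to D.
        D is a leaf — visit D.
      Visit M.
    Visit E.
  At C: go right to S.
    At S: no left child.
    At S: go right to L.
      L is a leaf — visit L.
    Visit S.
  Visit C.
Visit A.

K U P D M E L S C A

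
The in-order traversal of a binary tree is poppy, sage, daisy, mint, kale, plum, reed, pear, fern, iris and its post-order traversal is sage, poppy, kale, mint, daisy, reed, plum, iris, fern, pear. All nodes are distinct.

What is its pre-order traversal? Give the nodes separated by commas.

pear, plum, daisy, poppy, sage, mint, kale, reed, fern, iris

The last element of post-order is the root; it splits in-order into left and right subtrees.
Root pear: left subtree has 7 nodes {poppy, sage, daisy, mint, kale, plum, reed}, right has 2 {fern, iris}.
  Root plum: left subtree has 5 nodes {poppy, sage, daisy, mint, kale}, right has 1 {reed}.
    Root daisy: left subtree has 2 nodes {poppy, sage}, right has 2 {mint, kale}.
      Root poppy: left subtree has 0 nodes { }, right has 1 {sage}.
      Root mint: left subtree has 0 nodes { }, right has 1 {kale}.
  Root fern: left subtree has 0 nodes { }, right has 1 {iris}.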